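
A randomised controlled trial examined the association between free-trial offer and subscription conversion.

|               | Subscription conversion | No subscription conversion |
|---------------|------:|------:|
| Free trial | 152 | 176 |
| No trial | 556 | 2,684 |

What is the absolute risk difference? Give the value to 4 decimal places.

Cells: a = 152, b = 176, c = 556, d = 2684.
Risk in exposed = 152/328 = 0.463415; risk in unexposed = 556/3240 = 0.171605.
Risk difference = 0.463415 − 0.171605 = 0.291810

0.2918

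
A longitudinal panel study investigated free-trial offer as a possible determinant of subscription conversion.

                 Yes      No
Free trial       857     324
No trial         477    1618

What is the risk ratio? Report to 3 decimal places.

Cells: a = 857, b = 324, c = 477, d = 1618.
Risk in exposed = 857/1181 = 0.72566; risk in unexposed = 477/2095 = 0.22768.
RR = 0.72566 / 0.22768 = 3.18711
The risk among the exposed is 3.19 times that among the unexposed.

3.187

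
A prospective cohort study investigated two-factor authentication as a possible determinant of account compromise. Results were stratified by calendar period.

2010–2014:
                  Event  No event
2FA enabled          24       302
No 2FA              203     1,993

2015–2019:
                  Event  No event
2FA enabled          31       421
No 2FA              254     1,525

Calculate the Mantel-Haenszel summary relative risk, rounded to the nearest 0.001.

0.587

RR_MH = Σ(aᵢ·n₀ᵢ/nᵢ) / Σ(cᵢ·n₁ᵢ/nᵢ), with n₁ᵢ = aᵢ+bᵢ (exposed), n₀ᵢ = cᵢ+dᵢ (unexposed), nᵢ = n₁ᵢ+n₀ᵢ.
Stratum 1 (2010–2014): n₁ = 326, n₀ = 2196, n = 2522; a·n₀/n = 24·2196/2522 = 20.8977; c·n₁/n = 203·326/2522 = 26.2403
Stratum 2 (2015–2019): n₁ = 452, n₀ = 1779, n = 2231; a·n₀/n = 31·1779/2231 = 24.7194; c·n₁/n = 254·452/2231 = 51.4603
RR_MH = (20.8977 + 24.7194) / (26.2403 + 51.4603) = 45.6171 / 77.7006 = 0.58709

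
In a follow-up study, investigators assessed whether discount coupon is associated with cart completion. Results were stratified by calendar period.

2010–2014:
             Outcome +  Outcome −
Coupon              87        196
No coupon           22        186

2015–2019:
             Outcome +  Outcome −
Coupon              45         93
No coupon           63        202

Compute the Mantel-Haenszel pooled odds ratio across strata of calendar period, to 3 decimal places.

2.380

OR_MH = Σ(aᵢdᵢ/nᵢ) / Σ(bᵢcᵢ/nᵢ), where nᵢ is the stratum total.
Stratum 1 (2010–2014): n = 491; a·d/n = 87·186/491 = 32.9572; b·c/n = 196·22/491 = 8.7821
Stratum 2 (2015–2019): n = 403; a·d/n = 45·202/403 = 22.5558; b·c/n = 93·63/403 = 14.5385
OR_MH = (32.9572 + 22.5558) / (8.7821 + 14.5385) = 55.5131 / 23.3205 = 2.38044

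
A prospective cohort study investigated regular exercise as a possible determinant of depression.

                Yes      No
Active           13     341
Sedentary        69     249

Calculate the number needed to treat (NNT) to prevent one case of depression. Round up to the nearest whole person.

Risk in treated group = 13/354 = 0.03672; risk in control = 69/318 = 0.21698.
Absolute risk reduction = 0.21698 − 0.03672 = 0.18026
NNT = 1 / ARR = 1 / 0.18026 = 5.548 → round up → 6

6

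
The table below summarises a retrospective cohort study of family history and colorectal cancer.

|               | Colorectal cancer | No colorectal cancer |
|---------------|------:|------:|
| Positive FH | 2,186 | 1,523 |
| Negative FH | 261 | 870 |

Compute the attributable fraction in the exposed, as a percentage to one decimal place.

Cells: a = 2186, b = 1523, c = 261, d = 870.
Risk in exposed = 2186/3709 = 0.58938; risk in unexposed = 261/1131 = 0.23077.
RR = 0.58938/0.23077 = 2.55397
AR% = (RR − 1)/RR × 100 = (2.55397 − 1)/2.55397 × 100 = 60.8452%

60.8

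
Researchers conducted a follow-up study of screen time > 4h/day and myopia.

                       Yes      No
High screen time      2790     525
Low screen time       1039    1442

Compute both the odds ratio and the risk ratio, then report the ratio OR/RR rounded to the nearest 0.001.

3.670

Cells: a = 2790, b = 525, c = 1039, d = 1442.
OR = (2790·1442)/(525·1039) = 4023180/545475 = 7.37555
Risk in exposed = 2790/3315 = 0.84163; risk in unexposed = 1039/2481 = 0.41878; RR = 2.00970
OR/RR = 7.37555 / 2.00970 = 3.66997
The outcome is not rare, so the OR lies further from 1 than the RR.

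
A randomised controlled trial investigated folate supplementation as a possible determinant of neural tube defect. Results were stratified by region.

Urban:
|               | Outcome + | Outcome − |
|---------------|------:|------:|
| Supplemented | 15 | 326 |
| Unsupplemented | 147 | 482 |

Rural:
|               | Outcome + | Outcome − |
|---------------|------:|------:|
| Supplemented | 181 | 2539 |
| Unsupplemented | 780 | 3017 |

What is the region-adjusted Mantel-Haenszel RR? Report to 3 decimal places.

RR_MH = Σ(aᵢ·n₀ᵢ/nᵢ) / Σ(cᵢ·n₁ᵢ/nᵢ), with n₁ᵢ = aᵢ+bᵢ (exposed), n₀ᵢ = cᵢ+dᵢ (unexposed), nᵢ = n₁ᵢ+n₀ᵢ.
Stratum 1 (Urban): n₁ = 341, n₀ = 629, n = 970; a·n₀/n = 15·629/970 = 9.7268; c·n₁/n = 147·341/970 = 51.6773
Stratum 2 (Rural): n₁ = 2720, n₀ = 3797, n = 6517; a·n₀/n = 181·3797/6517 = 105.4560; c·n₁/n = 780·2720/6517 = 325.5486
RR_MH = (9.7268 + 105.4560) / (51.6773 + 325.5486) = 115.1828 / 377.2259 = 0.30534

0.305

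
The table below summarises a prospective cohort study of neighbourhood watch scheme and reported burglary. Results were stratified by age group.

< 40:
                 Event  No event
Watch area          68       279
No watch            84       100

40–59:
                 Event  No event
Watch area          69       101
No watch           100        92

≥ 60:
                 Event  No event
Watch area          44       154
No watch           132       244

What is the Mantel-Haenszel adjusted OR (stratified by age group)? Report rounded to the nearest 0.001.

OR_MH = Σ(aᵢdᵢ/nᵢ) / Σ(bᵢcᵢ/nᵢ), where nᵢ is the stratum total.
Stratum 1 (< 40): n = 531; a·d/n = 68·100/531 = 12.8060; b·c/n = 279·84/531 = 44.1356
Stratum 2 (40–59): n = 362; a·d/n = 69·92/362 = 17.5359; b·c/n = 101·100/362 = 27.9006
Stratum 3 (≥ 60): n = 574; a·d/n = 44·244/574 = 18.7038; b·c/n = 154·132/574 = 35.4146
OR_MH = (12.8060 + 17.5359 + 18.7038) / (44.1356 + 27.9006 + 35.4146) = 49.0458 / 107.4508 = 0.45645

0.456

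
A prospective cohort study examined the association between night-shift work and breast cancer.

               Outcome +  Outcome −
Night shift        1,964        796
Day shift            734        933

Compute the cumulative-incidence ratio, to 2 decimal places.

Cells: a = 1964, b = 796, c = 734, d = 933.
Risk in exposed = 1964/2760 = 0.71159; risk in unexposed = 734/1667 = 0.44031.
RR = 0.71159 / 0.44031 = 1.61611
The risk among the exposed is 1.62 times that among the unexposed.

1.62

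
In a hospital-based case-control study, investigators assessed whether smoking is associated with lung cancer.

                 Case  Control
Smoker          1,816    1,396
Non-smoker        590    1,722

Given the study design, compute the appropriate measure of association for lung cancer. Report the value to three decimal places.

Cells: a = 1816, b = 1396, c = 590, d = 1722.
This is a hospital-based case-control study: participants were sampled on outcome status, so risks in the source population cannot be estimated directly — relative risk is not valid here. The odds ratio is the appropriate measure.
OR = (a·d)/(b·c) = (1816 × 1722) / (1396 × 590) = 3127152 / 823640 = 3.79675

3.797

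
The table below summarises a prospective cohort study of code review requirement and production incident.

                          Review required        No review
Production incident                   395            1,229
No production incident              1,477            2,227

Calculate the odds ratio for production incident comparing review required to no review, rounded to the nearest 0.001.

Reading the table with exposure as columns: a = 395 (Review required, case), b = 1477 (Review required, non-case), c = 1229 (No review, case), d = 2227.
OR = (a·d)/(b·c) = (395 × 2227) / (1477 × 1229) = 879665 / 1815233 = 0.48460
Exposure is associated with lower odds of production incident (OR = 0.48 < 1).

0.485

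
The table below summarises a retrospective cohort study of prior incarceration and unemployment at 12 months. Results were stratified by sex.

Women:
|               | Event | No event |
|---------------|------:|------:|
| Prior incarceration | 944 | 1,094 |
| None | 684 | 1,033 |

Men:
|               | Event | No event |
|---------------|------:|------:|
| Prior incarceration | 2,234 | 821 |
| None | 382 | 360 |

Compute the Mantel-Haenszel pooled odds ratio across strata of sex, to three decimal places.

1.673

OR_MH = Σ(aᵢdᵢ/nᵢ) / Σ(bᵢcᵢ/nᵢ), where nᵢ is the stratum total.
Stratum 1 (Women): n = 3755; a·d/n = 944·1033/3755 = 259.6943; b·c/n = 1094·684/3755 = 199.2799
Stratum 2 (Men): n = 3797; a·d/n = 2234·360/3797 = 211.8093; b·c/n = 821·382/3797 = 82.5973
OR_MH = (259.6943 + 211.8093) / (199.2799 + 82.5973) = 471.5036 / 281.8772 = 1.67273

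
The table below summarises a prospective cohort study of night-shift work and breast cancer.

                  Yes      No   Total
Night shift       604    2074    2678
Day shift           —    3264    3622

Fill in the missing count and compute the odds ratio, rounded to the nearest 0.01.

2.66

The missing cell is in the unexposed row: 3622 − 3264 = 358.
So a = 604, b = 2074, c = 358, d = 3264.
OR = (a·d)/(b·c) = (604 × 3264) / (2074 × 358) = 1971456 / 742492 = 2.65519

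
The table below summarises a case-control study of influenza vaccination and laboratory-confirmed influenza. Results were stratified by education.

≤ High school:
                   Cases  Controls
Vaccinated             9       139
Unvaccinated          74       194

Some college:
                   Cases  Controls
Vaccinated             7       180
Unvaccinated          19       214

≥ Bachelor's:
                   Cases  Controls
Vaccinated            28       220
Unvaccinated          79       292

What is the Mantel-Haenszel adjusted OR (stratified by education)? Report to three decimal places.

0.344

OR_MH = Σ(aᵢdᵢ/nᵢ) / Σ(bᵢcᵢ/nᵢ), where nᵢ is the stratum total.
Stratum 1 (≤ High school): n = 416; a·d/n = 9·194/416 = 4.1971; b·c/n = 139·74/416 = 24.7260
Stratum 2 (Some college): n = 420; a·d/n = 7·214/420 = 3.5667; b·c/n = 180·19/420 = 8.1429
Stratum 3 (≥ Bachelor's): n = 619; a·d/n = 28·292/619 = 13.2084; b·c/n = 220·79/619 = 28.0775
OR_MH = (4.1971 + 3.5667 + 13.2084) / (24.7260 + 8.1429 + 28.0775) = 20.9722 / 60.9464 = 0.34411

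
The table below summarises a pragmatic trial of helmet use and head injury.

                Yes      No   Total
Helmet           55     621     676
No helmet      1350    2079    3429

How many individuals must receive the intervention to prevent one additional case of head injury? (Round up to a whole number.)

4

Risk in treated group = 55/676 = 0.08136; risk in control = 1350/3429 = 0.39370.
Absolute risk reduction = 0.39370 − 0.08136 = 0.31234
NNT = 1 / ARR = 1 / 0.31234 = 3.202 → round up → 4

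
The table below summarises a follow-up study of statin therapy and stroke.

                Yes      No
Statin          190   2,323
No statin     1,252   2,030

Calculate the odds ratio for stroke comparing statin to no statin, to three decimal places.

Cells: a = 190, b = 2323, c = 1252, d = 2030.
OR = (a·d)/(b·c) = (190 × 2030) / (2323 × 1252) = 385700 / 2908396 = 0.13262
Exposure is associated with lower odds of stroke (OR = 0.13 < 1).

0.133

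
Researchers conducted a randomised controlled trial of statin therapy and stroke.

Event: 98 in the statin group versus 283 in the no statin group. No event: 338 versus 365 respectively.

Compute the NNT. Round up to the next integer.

Risk in treated group = 98/436 = 0.22477; risk in control = 283/648 = 0.43673.
Absolute risk reduction = 0.43673 − 0.22477 = 0.21196
NNT = 1 / ARR = 1 / 0.21196 = 4.718 → round up → 5

5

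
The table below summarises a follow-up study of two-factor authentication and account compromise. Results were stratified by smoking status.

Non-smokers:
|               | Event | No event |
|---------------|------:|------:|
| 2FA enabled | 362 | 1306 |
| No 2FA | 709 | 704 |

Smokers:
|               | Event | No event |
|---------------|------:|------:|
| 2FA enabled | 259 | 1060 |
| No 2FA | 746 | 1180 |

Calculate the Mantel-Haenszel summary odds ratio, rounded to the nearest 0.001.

0.325

OR_MH = Σ(aᵢdᵢ/nᵢ) / Σ(bᵢcᵢ/nᵢ), where nᵢ is the stratum total.
Stratum 1 (Non-smokers): n = 3081; a·d/n = 362·704/3081 = 82.7160; b·c/n = 1306·709/3081 = 300.5368
Stratum 2 (Smokers): n = 3245; a·d/n = 259·1180/3245 = 94.1818; b·c/n = 1060·746/3245 = 243.6857
OR_MH = (82.7160 + 94.1818) / (300.5368 + 243.6857) = 176.8978 / 544.2225 = 0.32505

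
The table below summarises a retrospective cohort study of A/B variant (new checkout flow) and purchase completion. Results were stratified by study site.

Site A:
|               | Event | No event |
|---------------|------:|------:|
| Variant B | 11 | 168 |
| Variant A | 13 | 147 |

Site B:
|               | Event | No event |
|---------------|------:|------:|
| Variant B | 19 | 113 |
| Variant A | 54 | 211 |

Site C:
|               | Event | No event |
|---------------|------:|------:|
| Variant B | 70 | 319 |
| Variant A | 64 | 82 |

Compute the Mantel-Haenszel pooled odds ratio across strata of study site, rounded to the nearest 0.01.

OR_MH = Σ(aᵢdᵢ/nᵢ) / Σ(bᵢcᵢ/nᵢ), where nᵢ is the stratum total.
Stratum 1 (Site A): n = 339; a·d/n = 11·147/339 = 4.7699; b·c/n = 168·13/339 = 6.4425
Stratum 2 (Site B): n = 397; a·d/n = 19·211/397 = 10.0982; b·c/n = 113·54/397 = 15.3703
Stratum 3 (Site C): n = 535; a·d/n = 70·82/535 = 10.7290; b·c/n = 319·64/535 = 38.1607
OR_MH = (4.7699 + 10.0982 + 10.7290) / (6.4425 + 15.3703 + 38.1607) = 25.5971 / 59.9735 = 0.42681

0.43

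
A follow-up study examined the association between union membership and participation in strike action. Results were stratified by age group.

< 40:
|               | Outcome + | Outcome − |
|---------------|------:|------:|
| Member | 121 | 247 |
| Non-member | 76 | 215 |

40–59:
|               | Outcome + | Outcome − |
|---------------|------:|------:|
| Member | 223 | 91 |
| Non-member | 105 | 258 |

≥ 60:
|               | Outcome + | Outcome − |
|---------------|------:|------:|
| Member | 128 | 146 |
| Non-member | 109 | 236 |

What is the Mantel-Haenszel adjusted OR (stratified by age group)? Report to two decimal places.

OR_MH = Σ(aᵢdᵢ/nᵢ) / Σ(bᵢcᵢ/nᵢ), where nᵢ is the stratum total.
Stratum 1 (< 40): n = 659; a·d/n = 121·215/659 = 39.4765; b·c/n = 247·76/659 = 28.4856
Stratum 2 (40–59): n = 677; a·d/n = 223·258/677 = 84.9838; b·c/n = 91·105/677 = 14.1137
Stratum 3 (≥ 60): n = 619; a·d/n = 128·236/619 = 48.8013; b·c/n = 146·109/619 = 25.7092
OR_MH = (39.4765 + 84.9838 + 48.8013) / (28.4856 + 14.1137 + 25.7092) = 173.2615 / 68.3085 = 2.53646

2.54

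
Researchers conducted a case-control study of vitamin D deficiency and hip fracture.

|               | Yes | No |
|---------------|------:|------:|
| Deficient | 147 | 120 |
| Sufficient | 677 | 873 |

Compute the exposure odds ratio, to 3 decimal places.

Cells: a = 147, b = 120, c = 677, d = 873.
OR = (a·d)/(b·c) = (147 × 873) / (120 × 677) = 128331 / 81240 = 1.57965
The odds of hip fracture are about 1.58 times as high in the deficient group.

1.580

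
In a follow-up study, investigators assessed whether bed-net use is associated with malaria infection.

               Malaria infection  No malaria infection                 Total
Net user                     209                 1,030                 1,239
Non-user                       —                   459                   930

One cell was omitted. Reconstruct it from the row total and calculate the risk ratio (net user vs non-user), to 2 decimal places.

0.33

The missing cell is in the unexposed row: 930 − 459 = 471.
So a = 209, b = 1030, c = 471, d = 459.
RR = [a/(a+b)] / [c/(c+d)] = (209/1239) / (471/930) = 0.16868/0.50645 = 0.33307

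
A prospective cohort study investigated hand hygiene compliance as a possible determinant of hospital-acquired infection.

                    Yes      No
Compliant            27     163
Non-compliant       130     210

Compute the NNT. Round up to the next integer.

5

Risk in treated group = 27/190 = 0.14211; risk in control = 130/340 = 0.38235.
Absolute risk reduction = 0.38235 − 0.14211 = 0.24025
NNT = 1 / ARR = 1 / 0.24025 = 4.162 → round up → 5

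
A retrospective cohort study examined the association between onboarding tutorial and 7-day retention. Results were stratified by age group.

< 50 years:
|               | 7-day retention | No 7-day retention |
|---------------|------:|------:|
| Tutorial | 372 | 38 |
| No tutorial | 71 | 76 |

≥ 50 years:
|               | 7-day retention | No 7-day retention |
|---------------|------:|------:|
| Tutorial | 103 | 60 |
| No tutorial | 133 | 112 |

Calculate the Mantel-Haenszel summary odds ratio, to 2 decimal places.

OR_MH = Σ(aᵢdᵢ/nᵢ) / Σ(bᵢcᵢ/nᵢ), where nᵢ is the stratum total.
Stratum 1 (< 50 years): n = 557; a·d/n = 372·76/557 = 50.7576; b·c/n = 38·71/557 = 4.8438
Stratum 2 (≥ 50 years): n = 408; a·d/n = 103·112/408 = 28.2745; b·c/n = 60·133/408 = 19.5588
OR_MH = (50.7576 + 28.2745) / (4.8438 + 19.5588) = 79.0321 / 24.4026 = 3.23867

3.24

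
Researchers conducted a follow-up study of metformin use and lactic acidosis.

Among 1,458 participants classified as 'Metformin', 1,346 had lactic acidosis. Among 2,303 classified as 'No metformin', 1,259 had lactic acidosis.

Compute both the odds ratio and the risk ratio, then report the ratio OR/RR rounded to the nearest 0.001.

5.901

From the description: a = 1346, b = 112, c = 1259, d = 1044.
OR = (1346·1044)/(112·1259) = 1405224/141008 = 9.96556
Risk in exposed = 1346/1458 = 0.92318; risk in unexposed = 1259/2303 = 0.54668; RR = 1.68871
OR/RR = 9.96556 / 1.68871 = 5.90128
The outcome is not rare, so the OR lies further from 1 than the RR.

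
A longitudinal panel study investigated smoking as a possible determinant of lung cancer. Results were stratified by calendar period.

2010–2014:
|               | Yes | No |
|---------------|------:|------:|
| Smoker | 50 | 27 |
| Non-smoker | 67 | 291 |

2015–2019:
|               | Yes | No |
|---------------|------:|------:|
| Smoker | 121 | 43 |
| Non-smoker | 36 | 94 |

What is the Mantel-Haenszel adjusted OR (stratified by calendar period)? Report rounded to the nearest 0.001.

7.654

OR_MH = Σ(aᵢdᵢ/nᵢ) / Σ(bᵢcᵢ/nᵢ), where nᵢ is the stratum total.
Stratum 1 (2010–2014): n = 435; a·d/n = 50·291/435 = 33.4483; b·c/n = 27·67/435 = 4.1586
Stratum 2 (2015–2019): n = 294; a·d/n = 121·94/294 = 38.6871; b·c/n = 43·36/294 = 5.2653
OR_MH = (33.4483 + 38.6871) / (4.1586 + 5.2653) = 72.1354 / 9.4239 = 7.65449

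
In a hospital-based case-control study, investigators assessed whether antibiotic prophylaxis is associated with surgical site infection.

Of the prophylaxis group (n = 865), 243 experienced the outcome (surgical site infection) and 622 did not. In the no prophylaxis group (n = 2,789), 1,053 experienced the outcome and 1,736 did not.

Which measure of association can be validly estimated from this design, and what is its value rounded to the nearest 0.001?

From the description: a = 243, b = 622, c = 1053, d = 1736.
This is a hospital-based case-control study: participants were sampled on outcome status, so risks in the source population cannot be estimated directly — relative risk is not valid here. The odds ratio is the appropriate measure.
OR = (a·d)/(b·c) = (243 × 1736) / (622 × 1053) = 421848 / 654966 = 0.64408

0.644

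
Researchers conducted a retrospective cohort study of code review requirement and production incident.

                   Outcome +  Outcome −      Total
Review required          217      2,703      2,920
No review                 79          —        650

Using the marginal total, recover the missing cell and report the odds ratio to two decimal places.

0.58

The missing cell is in the unexposed row: 650 − 79 = 571.
So a = 217, b = 2703, c = 79, d = 571.
OR = (a·d)/(b·c) = (217 × 571) / (2703 × 79) = 123907 / 213537 = 0.58026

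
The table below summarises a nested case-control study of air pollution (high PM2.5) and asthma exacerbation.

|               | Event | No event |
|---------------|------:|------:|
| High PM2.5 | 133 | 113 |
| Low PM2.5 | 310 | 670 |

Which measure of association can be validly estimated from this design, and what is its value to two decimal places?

2.54

Cells: a = 133, b = 113, c = 310, d = 670.
This is a nested case-control study: participants were sampled on outcome status, so risks in the source population cannot be estimated directly — relative risk is not valid here. The odds ratio is the appropriate measure.
OR = (a·d)/(b·c) = (133 × 670) / (113 × 310) = 89110 / 35030 = 2.54382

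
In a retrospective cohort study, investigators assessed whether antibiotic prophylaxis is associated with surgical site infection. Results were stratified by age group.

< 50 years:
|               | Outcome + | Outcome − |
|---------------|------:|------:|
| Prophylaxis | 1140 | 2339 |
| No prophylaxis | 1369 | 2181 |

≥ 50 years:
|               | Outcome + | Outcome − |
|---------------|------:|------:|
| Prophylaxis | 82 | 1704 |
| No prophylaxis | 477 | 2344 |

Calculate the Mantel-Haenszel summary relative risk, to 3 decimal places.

0.726

RR_MH = Σ(aᵢ·n₀ᵢ/nᵢ) / Σ(cᵢ·n₁ᵢ/nᵢ), with n₁ᵢ = aᵢ+bᵢ (exposed), n₀ᵢ = cᵢ+dᵢ (unexposed), nᵢ = n₁ᵢ+n₀ᵢ.
Stratum 1 (< 50 years): n₁ = 3479, n₀ = 3550, n = 7029; a·n₀/n = 1140·3550/7029 = 575.7576; c·n₁/n = 1369·3479/7029 = 677.5859
Stratum 2 (≥ 50 years): n₁ = 1786, n₀ = 2821, n = 4607; a·n₀/n = 82·2821/4607 = 50.2110; c·n₁/n = 477·1786/4607 = 184.9190
RR_MH = (575.7576 + 50.2110) / (677.5859 + 184.9190) = 625.9686 / 862.5049 = 0.72576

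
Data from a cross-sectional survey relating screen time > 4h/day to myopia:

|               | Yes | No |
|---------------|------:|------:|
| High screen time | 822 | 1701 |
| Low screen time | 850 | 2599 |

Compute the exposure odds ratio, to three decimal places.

Cells: a = 822, b = 1701, c = 850, d = 2599.
OR = (a·d)/(b·c) = (822 × 2599) / (1701 × 850) = 2136378 / 1445850 = 1.47759
The odds of myopia are about 1.48 times as high in the high screen time group.

1.478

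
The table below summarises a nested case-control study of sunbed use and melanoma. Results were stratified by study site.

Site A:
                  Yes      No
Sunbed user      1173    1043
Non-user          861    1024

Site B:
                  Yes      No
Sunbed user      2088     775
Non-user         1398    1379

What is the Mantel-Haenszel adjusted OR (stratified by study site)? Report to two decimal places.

OR_MH = Σ(aᵢdᵢ/nᵢ) / Σ(bᵢcᵢ/nᵢ), where nᵢ is the stratum total.
Stratum 1 (Site A): n = 4101; a·d/n = 1173·1024/4101 = 292.8925; b·c/n = 1043·861/4101 = 218.9766
Stratum 2 (Site B): n = 5640; a·d/n = 2088·1379/5640 = 510.5234; b·c/n = 775·1398/5640 = 192.1011
OR_MH = (292.8925 + 510.5234) / (218.9766 + 192.1011) = 803.4159 / 411.0777 = 1.95441

1.95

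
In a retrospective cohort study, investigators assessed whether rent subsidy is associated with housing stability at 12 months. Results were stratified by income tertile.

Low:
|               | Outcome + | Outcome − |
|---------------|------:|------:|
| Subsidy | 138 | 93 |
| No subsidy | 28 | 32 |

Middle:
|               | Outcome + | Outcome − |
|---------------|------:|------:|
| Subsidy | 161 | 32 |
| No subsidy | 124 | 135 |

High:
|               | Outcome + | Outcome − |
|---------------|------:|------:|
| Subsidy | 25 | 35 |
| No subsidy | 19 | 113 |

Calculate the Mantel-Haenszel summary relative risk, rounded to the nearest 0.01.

RR_MH = Σ(aᵢ·n₀ᵢ/nᵢ) / Σ(cᵢ·n₁ᵢ/nᵢ), with n₁ᵢ = aᵢ+bᵢ (exposed), n₀ᵢ = cᵢ+dᵢ (unexposed), nᵢ = n₁ᵢ+n₀ᵢ.
Stratum 1 (Low): n₁ = 231, n₀ = 60, n = 291; a·n₀/n = 138·60/291 = 28.4536; c·n₁/n = 28·231/291 = 22.2268
Stratum 2 (Middle): n₁ = 193, n₀ = 259, n = 452; a·n₀/n = 161·259/452 = 92.2544; c·n₁/n = 124·193/452 = 52.9469
Stratum 3 (High): n₁ = 60, n₀ = 132, n = 192; a·n₀/n = 25·132/192 = 17.1875; c·n₁/n = 19·60/192 = 5.9375
RR_MH = (28.4536 + 92.2544 + 17.1875) / (22.2268 + 52.9469 + 5.9375) = 137.8955 / 81.1112 = 1.70008

1.70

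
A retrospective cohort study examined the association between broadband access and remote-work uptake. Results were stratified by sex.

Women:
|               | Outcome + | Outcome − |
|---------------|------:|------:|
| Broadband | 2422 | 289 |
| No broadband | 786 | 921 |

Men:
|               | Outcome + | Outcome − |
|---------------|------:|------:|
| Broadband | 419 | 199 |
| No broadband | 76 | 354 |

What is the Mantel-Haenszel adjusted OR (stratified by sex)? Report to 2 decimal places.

OR_MH = Σ(aᵢdᵢ/nᵢ) / Σ(bᵢcᵢ/nᵢ), where nᵢ is the stratum total.
Stratum 1 (Women): n = 4418; a·d/n = 2422·921/4418 = 504.9031; b·c/n = 289·786/4418 = 51.4156
Stratum 2 (Men): n = 1048; a·d/n = 419·354/1048 = 141.5324; b·c/n = 199·76/1048 = 14.4313
OR_MH = (504.9031 + 141.5324) / (51.4156 + 14.4313) = 646.4356 / 65.8469 = 9.81726

9.82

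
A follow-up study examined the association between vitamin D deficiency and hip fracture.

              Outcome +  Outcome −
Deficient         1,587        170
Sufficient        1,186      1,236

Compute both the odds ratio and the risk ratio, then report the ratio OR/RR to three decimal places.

Cells: a = 1587, b = 170, c = 1186, d = 1236.
OR = (1587·1236)/(170·1186) = 1961532/201620 = 9.72886
Risk in exposed = 1587/1757 = 0.90324; risk in unexposed = 1186/2422 = 0.48968; RR = 1.84457
OR/RR = 9.72886 / 1.84457 = 5.27433
The outcome is not rare, so the OR lies further from 1 than the RR.

5.274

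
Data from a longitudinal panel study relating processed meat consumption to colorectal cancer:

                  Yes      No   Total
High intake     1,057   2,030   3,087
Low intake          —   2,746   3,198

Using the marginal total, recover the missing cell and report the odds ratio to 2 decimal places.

The missing cell is in the unexposed row: 3198 − 2746 = 452.
So a = 1057, b = 2030, c = 452, d = 2746.
OR = (a·d)/(b·c) = (1057 × 2746) / (2030 × 452) = 2902522 / 917560 = 3.16330

3.16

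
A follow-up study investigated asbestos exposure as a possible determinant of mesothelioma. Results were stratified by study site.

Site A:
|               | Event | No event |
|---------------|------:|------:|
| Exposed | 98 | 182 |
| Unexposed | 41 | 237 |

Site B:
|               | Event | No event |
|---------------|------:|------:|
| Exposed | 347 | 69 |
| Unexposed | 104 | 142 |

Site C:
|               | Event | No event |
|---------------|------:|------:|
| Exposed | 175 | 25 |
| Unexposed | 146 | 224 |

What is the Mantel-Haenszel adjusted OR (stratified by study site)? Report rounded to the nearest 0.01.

6.04

OR_MH = Σ(aᵢdᵢ/nᵢ) / Σ(bᵢcᵢ/nᵢ), where nᵢ is the stratum total.
Stratum 1 (Site A): n = 558; a·d/n = 98·237/558 = 41.6237; b·c/n = 182·41/558 = 13.3728
Stratum 2 (Site B): n = 662; a·d/n = 347·142/662 = 74.4320; b·c/n = 69·104/662 = 10.8399
Stratum 3 (Site C): n = 570; a·d/n = 175·224/570 = 68.7719; b·c/n = 25·146/570 = 6.4035
OR_MH = (41.6237 + 74.4320 + 68.7719) / (13.3728 + 10.8399 + 6.4035) = 184.8276 / 30.6161 = 6.03693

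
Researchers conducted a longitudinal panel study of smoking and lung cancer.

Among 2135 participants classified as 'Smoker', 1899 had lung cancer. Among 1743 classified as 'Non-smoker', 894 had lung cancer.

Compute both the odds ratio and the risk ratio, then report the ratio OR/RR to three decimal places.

4.407

From the description: a = 1899, b = 236, c = 894, d = 849.
OR = (1899·849)/(236·894) = 1612251/210984 = 7.64158
Risk in exposed = 1899/2135 = 0.88946; risk in unexposed = 894/1743 = 0.51291; RR = 1.73415
OR/RR = 7.64158 / 1.73415 = 4.40652
The outcome is not rare, so the OR lies further from 1 than the RR.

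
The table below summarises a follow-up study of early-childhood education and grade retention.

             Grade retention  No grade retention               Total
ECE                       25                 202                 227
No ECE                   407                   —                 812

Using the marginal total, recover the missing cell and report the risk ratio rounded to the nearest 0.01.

The missing cell is in the unexposed row: 812 − 407 = 405.
So a = 25, b = 202, c = 407, d = 405.
RR = [a/(a+b)] / [c/(c+d)] = (25/227) / (407/812) = 0.11013/0.50123 = 0.21972

0.22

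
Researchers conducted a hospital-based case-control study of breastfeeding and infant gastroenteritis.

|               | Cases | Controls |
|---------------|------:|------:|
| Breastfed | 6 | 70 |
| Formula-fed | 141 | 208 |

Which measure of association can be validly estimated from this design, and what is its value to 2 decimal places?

Cells: a = 6, b = 70, c = 141, d = 208.
This is a hospital-based case-control study: participants were sampled on outcome status, so risks in the source population cannot be estimated directly — relative risk is not valid here. The odds ratio is the appropriate measure.
OR = (a·d)/(b·c) = (6 × 208) / (70 × 141) = 1248 / 9870 = 0.12644

0.13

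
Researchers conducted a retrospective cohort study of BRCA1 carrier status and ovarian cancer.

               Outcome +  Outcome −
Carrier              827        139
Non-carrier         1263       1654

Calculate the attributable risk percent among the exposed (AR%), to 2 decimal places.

49.42

Cells: a = 827, b = 139, c = 1263, d = 1654.
Risk in exposed = 827/966 = 0.85611; risk in unexposed = 1263/2917 = 0.43298.
RR = 0.85611/0.43298 = 1.97725
AR% = (RR − 1)/RR × 100 = (1.97725 − 1)/1.97725 × 100 = 49.4247%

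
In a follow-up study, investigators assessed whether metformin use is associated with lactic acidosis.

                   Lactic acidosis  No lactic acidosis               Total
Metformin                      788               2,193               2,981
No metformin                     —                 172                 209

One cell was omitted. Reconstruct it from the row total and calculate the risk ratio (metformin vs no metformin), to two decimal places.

The missing cell is in the unexposed row: 209 − 172 = 37.
So a = 788, b = 2193, c = 37, d = 172.
RR = [a/(a+b)] / [c/(c+d)] = (788/2981) / (37/209) = 0.26434/0.17703 = 1.49317

1.49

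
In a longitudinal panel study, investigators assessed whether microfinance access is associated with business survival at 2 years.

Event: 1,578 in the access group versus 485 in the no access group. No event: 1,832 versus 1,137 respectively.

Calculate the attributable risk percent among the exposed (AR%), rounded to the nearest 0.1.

35.4

From the description: a = 1578, b = 1832, c = 485, d = 1137.
Risk in exposed = 1578/3410 = 0.46276; risk in unexposed = 485/1622 = 0.29901.
RR = 0.46276/0.29901 = 1.54761
AR% = (RR − 1)/RR × 100 = (1.54761 − 1)/1.54761 × 100 = 35.3843%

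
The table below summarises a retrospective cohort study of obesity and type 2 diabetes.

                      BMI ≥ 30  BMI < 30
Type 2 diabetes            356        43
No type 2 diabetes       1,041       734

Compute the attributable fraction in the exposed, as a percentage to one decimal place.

Reading the table with exposure as columns: a = 356 (BMI ≥ 30, case), b = 1041 (BMI ≥ 30, non-case), c = 43 (BMI < 30, case), d = 734.
Risk in exposed = 356/1397 = 0.25483; risk in unexposed = 43/777 = 0.05534.
RR = 0.25483/0.05534 = 4.60475
AR% = (RR − 1)/RR × 100 = (4.60475 − 1)/4.60475 × 100 = 78.2833%

78.3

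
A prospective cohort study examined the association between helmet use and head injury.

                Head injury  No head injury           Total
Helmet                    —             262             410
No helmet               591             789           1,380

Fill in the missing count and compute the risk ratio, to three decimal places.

The missing cell is in the exposed row: 410 − 262 = 148.
So a = 148, b = 262, c = 591, d = 789.
RR = [a/(a+b)] / [c/(c+d)] = (148/410) / (591/1380) = 0.36098/0.42826 = 0.84289

0.843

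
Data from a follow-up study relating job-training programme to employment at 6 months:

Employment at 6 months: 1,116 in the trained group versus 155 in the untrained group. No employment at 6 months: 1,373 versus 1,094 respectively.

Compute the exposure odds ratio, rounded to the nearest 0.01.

From the description: a = 1116, b = 1373, c = 155, d = 1094.
OR = (a·d)/(b·c) = (1116 × 1094) / (1373 × 155) = 1220904 / 212815 = 5.73693
The odds of employment at 6 months are about 5.74 times as high in the trained group.

5.74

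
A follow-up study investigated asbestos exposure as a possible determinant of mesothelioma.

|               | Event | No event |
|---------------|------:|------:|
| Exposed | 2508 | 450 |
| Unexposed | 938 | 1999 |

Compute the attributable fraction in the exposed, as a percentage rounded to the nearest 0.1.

62.3

Cells: a = 2508, b = 450, c = 938, d = 1999.
Risk in exposed = 2508/2958 = 0.84787; risk in unexposed = 938/2937 = 0.31937.
RR = 0.84787/0.31937 = 2.65479
AR% = (RR − 1)/RR × 100 = (2.65479 − 1)/2.65479 × 100 = 62.3323%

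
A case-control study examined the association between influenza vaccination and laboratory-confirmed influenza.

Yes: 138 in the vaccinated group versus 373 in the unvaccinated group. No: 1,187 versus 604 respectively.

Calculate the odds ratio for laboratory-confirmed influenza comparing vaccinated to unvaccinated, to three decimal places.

From the description: a = 138, b = 1187, c = 373, d = 604.
OR = (a·d)/(b·c) = (138 × 604) / (1187 × 373) = 83352 / 442751 = 0.18826
Exposure is associated with lower odds of laboratory-confirmed influenza (OR = 0.19 < 1).

0.188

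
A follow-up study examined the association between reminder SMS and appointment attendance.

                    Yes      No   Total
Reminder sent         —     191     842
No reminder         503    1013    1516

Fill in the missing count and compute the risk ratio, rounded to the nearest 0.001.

The missing cell is in the exposed row: 842 − 191 = 651.
So a = 651, b = 191, c = 503, d = 1013.
RR = [a/(a+b)] / [c/(c+d)] = (651/842) / (503/1516) = 0.77316/0.33179 = 2.33024

2.330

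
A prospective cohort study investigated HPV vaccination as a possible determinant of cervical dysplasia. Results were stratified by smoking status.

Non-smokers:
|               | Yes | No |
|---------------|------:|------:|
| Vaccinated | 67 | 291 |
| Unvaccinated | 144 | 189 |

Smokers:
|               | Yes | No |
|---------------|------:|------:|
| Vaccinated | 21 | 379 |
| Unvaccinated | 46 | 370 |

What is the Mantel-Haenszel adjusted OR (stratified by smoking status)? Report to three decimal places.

OR_MH = Σ(aᵢdᵢ/nᵢ) / Σ(bᵢcᵢ/nᵢ), where nᵢ is the stratum total.
Stratum 1 (Non-smokers): n = 691; a·d/n = 67·189/691 = 18.3256; b·c/n = 291·144/691 = 60.6425
Stratum 2 (Smokers): n = 816; a·d/n = 21·370/816 = 9.5221; b·c/n = 379·46/816 = 21.3652
OR_MH = (18.3256 + 9.5221) / (60.6425 + 21.3652) = 27.8477 / 82.0077 = 0.33957

0.340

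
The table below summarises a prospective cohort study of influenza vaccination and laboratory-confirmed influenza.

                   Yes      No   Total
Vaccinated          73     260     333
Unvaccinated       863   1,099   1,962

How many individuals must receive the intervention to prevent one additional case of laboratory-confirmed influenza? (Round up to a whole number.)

Risk in treated group = 73/333 = 0.21922; risk in control = 863/1962 = 0.43986.
Absolute risk reduction = 0.43986 − 0.21922 = 0.22064
NNT = 1 / ARR = 1 / 0.22064 = 4.532 → round up → 5

5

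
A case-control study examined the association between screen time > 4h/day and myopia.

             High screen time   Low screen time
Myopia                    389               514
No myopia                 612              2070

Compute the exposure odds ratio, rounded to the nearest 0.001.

2.560

Reading the table with exposure as columns: a = 389 (High screen time, case), b = 612 (High screen time, non-case), c = 514 (Low screen time, case), d = 2070.
OR = (a·d)/(b·c) = (389 × 2070) / (612 × 514) = 805230 / 314568 = 2.55980
The odds of myopia are about 2.56 times as high in the high screen time group.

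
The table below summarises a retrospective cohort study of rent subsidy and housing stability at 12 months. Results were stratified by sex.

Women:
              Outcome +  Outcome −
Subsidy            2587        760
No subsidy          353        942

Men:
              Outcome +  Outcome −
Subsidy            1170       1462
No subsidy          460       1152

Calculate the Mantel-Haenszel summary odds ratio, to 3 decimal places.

OR_MH = Σ(aᵢdᵢ/nᵢ) / Σ(bᵢcᵢ/nᵢ), where nᵢ is the stratum total.
Stratum 1 (Women): n = 4642; a·d/n = 2587·942/4642 = 524.9793; b·c/n = 760·353/4642 = 57.7941
Stratum 2 (Men): n = 4244; a·d/n = 1170·1152/4244 = 317.5872; b·c/n = 1462·460/4244 = 158.4637
OR_MH = (524.9793 + 317.5872) / (57.7941 + 158.4637) = 842.5665 / 216.2578 = 3.89612

3.896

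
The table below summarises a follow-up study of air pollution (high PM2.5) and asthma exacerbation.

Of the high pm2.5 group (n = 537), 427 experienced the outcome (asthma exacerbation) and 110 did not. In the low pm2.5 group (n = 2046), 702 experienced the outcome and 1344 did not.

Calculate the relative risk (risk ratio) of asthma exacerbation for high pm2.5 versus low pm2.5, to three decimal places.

From the description: a = 427, b = 110, c = 702, d = 1344.
Risk in exposed = 427/537 = 0.79516; risk in unexposed = 702/2046 = 0.34311.
RR = 0.79516 / 0.34311 = 2.31751
The risk among the exposed is 2.32 times that among the unexposed.

2.318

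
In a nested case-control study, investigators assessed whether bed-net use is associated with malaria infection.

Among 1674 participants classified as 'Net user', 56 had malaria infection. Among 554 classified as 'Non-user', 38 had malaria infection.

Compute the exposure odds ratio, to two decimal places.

From the description: a = 56, b = 1618, c = 38, d = 516.
OR = (a·d)/(b·c) = (56 × 516) / (1618 × 38) = 28896 / 61484 = 0.46998
Exposure is associated with lower odds of malaria infection (OR = 0.47 < 1).

0.47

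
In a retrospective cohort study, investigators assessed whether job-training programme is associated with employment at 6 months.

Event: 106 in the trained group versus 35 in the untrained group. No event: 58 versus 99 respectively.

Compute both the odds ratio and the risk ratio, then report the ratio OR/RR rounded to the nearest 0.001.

2.089

From the description: a = 106, b = 58, c = 35, d = 99.
OR = (106·99)/(58·35) = 10494/2030 = 5.16946
Risk in exposed = 106/164 = 0.64634; risk in unexposed = 35/134 = 0.26119; RR = 2.47456
OR/RR = 5.16946 / 2.47456 = 2.08904
The outcome is not rare, so the OR lies further from 1 than the RR.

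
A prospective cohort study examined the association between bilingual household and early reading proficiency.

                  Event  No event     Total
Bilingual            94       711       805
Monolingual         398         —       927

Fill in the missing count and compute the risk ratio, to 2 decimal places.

The missing cell is in the unexposed row: 927 − 398 = 529.
So a = 94, b = 711, c = 398, d = 529.
RR = [a/(a+b)] / [c/(c+d)] = (94/805) / (398/927) = 0.11677/0.42934 = 0.27197

0.27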